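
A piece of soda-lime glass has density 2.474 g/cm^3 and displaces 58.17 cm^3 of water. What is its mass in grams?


Rearrange rho = m / V:
  m = rho * V
  m = 2.474 * 58.17 = 143.913 g

143.913 g


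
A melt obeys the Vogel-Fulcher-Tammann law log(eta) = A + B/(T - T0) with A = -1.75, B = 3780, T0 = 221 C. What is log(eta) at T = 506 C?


VFT equation: log(eta) = A + B / (T - T0)
  T - T0 = 506 - 221 = 285
  B / (T - T0) = 3780 / 285 = 13.263
  log(eta) = -1.75 + 13.263 = 11.513

11.513


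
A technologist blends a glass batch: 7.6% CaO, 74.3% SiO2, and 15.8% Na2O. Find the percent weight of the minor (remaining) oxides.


Sum the three major oxides:
  SiO2 + Na2O + CaO = 74.3 + 15.8 + 7.6 = 97.7%
Subtract from 100%:
  Others = 100 - 97.7 = 2.3%

2.3%


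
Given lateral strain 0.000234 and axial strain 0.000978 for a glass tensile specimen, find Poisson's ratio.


Poisson's ratio: nu = lateral strain / axial strain
  nu = 0.000234 / 0.000978 = 0.2393

0.2393


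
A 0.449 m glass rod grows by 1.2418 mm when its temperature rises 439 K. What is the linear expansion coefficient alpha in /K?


Rearrange dL = alpha * L0 * dT for alpha:
  alpha = dL / (L0 * dT)
  alpha = (1.2418 / 1000) / (0.449 * 439) = 0.0000063 /K = 6.3 x 10^-6 /K

6.3 x 10^-6 /K


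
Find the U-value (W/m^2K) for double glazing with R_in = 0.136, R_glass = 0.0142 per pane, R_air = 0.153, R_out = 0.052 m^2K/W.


Total thermal resistance (series):
  R_total = R_in + R_glass + R_air + R_glass + R_out
  R_total = 0.136 + 0.0142 + 0.153 + 0.0142 + 0.052 = 0.3694 m^2K/W
U-value = 1 / R_total = 1 / 0.3694 = 2.707 W/m^2K

2.707 W/m^2K


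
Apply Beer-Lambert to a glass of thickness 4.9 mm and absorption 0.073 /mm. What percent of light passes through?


Beer-Lambert law: T = exp(-alpha * thickness)
  exponent = -0.073 * 4.9 = -0.3577
  T = exp(-0.3577) = 0.6993
  Percentage = 0.6993 * 100 = 69.93%

69.93%


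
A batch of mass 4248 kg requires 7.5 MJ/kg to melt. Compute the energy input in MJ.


Total energy = mass * specific energy
  E = 4248 * 7.5 = 31860 MJ

31860 MJ


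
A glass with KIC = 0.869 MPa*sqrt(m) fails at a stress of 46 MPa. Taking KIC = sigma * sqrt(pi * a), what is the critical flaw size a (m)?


Rearrange KIC = sigma * sqrt(pi * a):
  sqrt(pi * a) = KIC / sigma
  sqrt(pi * a) = 0.869 / 46 = 0.018891
  a = (KIC / sigma)^2 / pi
  a = 0.018891^2 / pi = 0.0001136 m

0.0001136 m


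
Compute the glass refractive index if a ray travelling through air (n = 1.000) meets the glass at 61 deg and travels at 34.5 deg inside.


Apply Snell's law: n1 * sin(theta1) = n2 * sin(theta2)
  n2 = n1 * sin(theta1) / sin(theta2)
  sin(61) = 0.87462
  sin(34.5) = 0.566406
  n2 = 1.000 * 0.87462 / 0.566406 = 1.5442

1.5442


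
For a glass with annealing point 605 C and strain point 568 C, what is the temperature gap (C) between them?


Gap = T_anneal - T_strain:
  gap = 605 - 568 = 37 C

37 C


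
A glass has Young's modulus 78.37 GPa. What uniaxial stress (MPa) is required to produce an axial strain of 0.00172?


Rearrange E = sigma / epsilon:
  sigma = E * epsilon
  E (MPa) = 78.37 * 1000 = 78370
  sigma = 78370 * 0.00172 = 134.8 MPa

134.8 MPa


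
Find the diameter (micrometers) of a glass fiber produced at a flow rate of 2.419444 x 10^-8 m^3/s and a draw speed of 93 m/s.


Cross-sectional area from continuity:
  A = Q / v = 2.419444 x 10^-8 / 93 = 2.601553 x 10^-10 m^2
Diameter from circular cross-section:
  d = sqrt(4A / pi) * 10^6 (m -> um)
  d = sqrt(4 * 2.601553 x 10^-10 / pi) * 10^6 = 18.2 um

18.2 um


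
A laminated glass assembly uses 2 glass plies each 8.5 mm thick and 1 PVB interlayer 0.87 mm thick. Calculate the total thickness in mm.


Total thickness = glass contribution + PVB contribution
  Glass: 2 * 8.5 = 17.0 mm
  PVB: 1 * 0.87 = 0.87 mm
  Total = 17.0 + 0.87 = 17.87 mm

17.87 mm


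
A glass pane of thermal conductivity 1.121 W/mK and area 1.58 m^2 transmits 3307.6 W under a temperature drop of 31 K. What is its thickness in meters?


Fourier's law: t = k * A * dT / Q
  t = 1.121 * 1.58 * 31 / 3307.6
  t = 54.90658 / 3307.6 = 0.0166 m

0.0166 m


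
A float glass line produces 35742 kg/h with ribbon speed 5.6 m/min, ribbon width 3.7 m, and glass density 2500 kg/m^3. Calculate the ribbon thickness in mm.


Ribbon cross-section from mass balance:
  Volume rate = throughput / density = 35742 / 2500 = 14.2968 m^3/h
  thickness = volume rate / (speed * 60 * width), i.e.
  thickness = throughput / (60 * speed * width * density) * 1000
  thickness = 35742 / (60 * 5.6 * 3.7 * 2500) * 1000 = 11.5 mm

11.5 mm


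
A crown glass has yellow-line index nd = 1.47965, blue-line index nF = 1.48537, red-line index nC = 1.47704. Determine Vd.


Abbe number formula: Vd = (nd - 1) / (nF - nC)
  nd - 1 = 1.47965 - 1 = 0.47965
  nF - nC = 1.48537 - 1.47704 = 0.00833
  Vd = 0.47965 / 0.00833 = 57.58

57.58


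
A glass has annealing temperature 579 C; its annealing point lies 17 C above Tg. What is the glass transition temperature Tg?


Rearrange T_anneal = Tg + offset for Tg:
  Tg = T_anneal - offset = 579 - 17 = 562 C

562 C


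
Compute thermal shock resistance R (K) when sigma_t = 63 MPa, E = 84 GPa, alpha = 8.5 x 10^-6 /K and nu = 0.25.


Thermal shock resistance: R = sigma * (1 - nu) / (E * alpha)
  Numerator = 63 * (1 - 0.25) = 47.25
  Denominator = 84 * 1000 * (8.5 x 10^-6) = 0.714
  R = 47.25 / 0.714 = 66.2 K

66.2 K


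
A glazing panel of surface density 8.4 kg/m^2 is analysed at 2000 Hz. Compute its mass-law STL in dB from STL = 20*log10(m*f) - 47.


Mass law: STL = 20 * log10(m * f) - 47
  m * f = 8.4 * 2000 = 16800
  log10(16800) = 4.22531
  STL = 20 * 4.22531 - 47 = 84.5062 - 47 = 37.5 dB

37.5 dB


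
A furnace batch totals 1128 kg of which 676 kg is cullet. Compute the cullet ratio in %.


Cullet ratio = (cullet mass / total batch mass) * 100
  Ratio = 676 / 1128 * 100 = 59.93%

59.93%


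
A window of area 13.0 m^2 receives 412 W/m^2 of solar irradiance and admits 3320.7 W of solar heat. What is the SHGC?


Rearrange Q = Area * SHGC * Irradiance:
  SHGC = Q / (Area * Irradiance)
  SHGC = 3320.7 / (13.0 * 412) = 0.62

0.62


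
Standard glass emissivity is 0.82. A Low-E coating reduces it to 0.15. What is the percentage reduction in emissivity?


Percentage reduction = (1 - coated/uncoated) * 100
  Ratio = 0.15 / 0.82 = 0.1829
  Reduction = (1 - 0.1829) * 100 = 81.7%

81.7%


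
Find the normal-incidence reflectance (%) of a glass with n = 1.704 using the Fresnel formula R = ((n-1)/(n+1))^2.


Fresnel reflectance at normal incidence:
  R = ((n - 1)/(n + 1))^2
  (n - 1)/(n + 1) = (1.704 - 1)/(1.704 + 1) = 0.260355
  R = 0.260355^2 = 0.0677847
  R(%) = 0.0677847 * 100 = 6.778%

6.778%


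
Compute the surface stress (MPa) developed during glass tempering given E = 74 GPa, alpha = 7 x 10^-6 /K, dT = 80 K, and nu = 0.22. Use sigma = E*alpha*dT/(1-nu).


Tempering stress: sigma = E * alpha * dT / (1 - nu)
  E (MPa) = 74 * 1000 = 74000
  Numerator = 74000 * (7 x 10^-6) * 80 = 41.44
  Denominator = 1 - 0.22 = 0.78
  sigma = 41.44 / 0.78 = 53.1 MPa

53.1 MPa


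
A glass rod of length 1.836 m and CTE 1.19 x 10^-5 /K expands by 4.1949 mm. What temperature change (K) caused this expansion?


Rearrange dL = alpha * L0 * dT for dT:
  dT = dL / (alpha * L0)
  dL (m) = 4.1949 / 1000 = 0.0041949
  dT = 0.0041949 / ((1.19 x 10^-5) * 1.836) = 192.0 K

192.0 K


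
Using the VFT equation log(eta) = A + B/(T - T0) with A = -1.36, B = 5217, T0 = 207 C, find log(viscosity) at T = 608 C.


VFT equation: log(eta) = A + B / (T - T0)
  T - T0 = 608 - 207 = 401
  B / (T - T0) = 5217 / 401 = 13.01
  log(eta) = -1.36 + 13.01 = 11.65

11.65


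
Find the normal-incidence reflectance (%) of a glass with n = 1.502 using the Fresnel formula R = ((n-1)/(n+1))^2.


Fresnel reflectance at normal incidence:
  R = ((n - 1)/(n + 1))^2
  (n - 1)/(n + 1) = (1.502 - 1)/(1.502 + 1) = 0.200639
  R = 0.200639^2 = 0.040256
  R(%) = 0.040256 * 100 = 4.026%

4.026%


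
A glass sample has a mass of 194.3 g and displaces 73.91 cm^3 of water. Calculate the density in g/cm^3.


Use the definition of density:
  rho = mass / volume
  rho = 194.3 / 73.91 = 2.629 g/cm^3

2.629 g/cm^3


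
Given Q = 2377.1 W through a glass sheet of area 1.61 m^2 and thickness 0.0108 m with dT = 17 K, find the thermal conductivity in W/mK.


Fourier's law rearranged: k = Q * t / (A * dT)
  Numerator = 2377.1 * 0.0108 = 25.67268
  Denominator = 1.61 * 17 = 27.37
  k = 25.67268 / 27.37 = 0.938 W/mK

0.938 W/mK


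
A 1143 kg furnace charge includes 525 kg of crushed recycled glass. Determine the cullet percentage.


Cullet ratio = (cullet mass / total batch mass) * 100
  Ratio = 525 / 1143 * 100 = 45.93%

45.93%


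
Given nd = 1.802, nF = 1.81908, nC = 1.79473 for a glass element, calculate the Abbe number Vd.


Abbe number formula: Vd = (nd - 1) / (nF - nC)
  nd - 1 = 1.802 - 1 = 0.802
  nF - nC = 1.81908 - 1.79473 = 0.02435
  Vd = 0.802 / 0.02435 = 32.94

32.94


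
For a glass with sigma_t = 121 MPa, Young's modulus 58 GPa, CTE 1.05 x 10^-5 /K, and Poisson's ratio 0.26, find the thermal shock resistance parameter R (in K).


Thermal shock resistance: R = sigma * (1 - nu) / (E * alpha)
  Numerator = 121 * (1 - 0.26) = 89.54
  Denominator = 58 * 1000 * (1.05 x 10^-5) = 0.609
  R = 89.54 / 0.609 = 147.0 K

147.0 K


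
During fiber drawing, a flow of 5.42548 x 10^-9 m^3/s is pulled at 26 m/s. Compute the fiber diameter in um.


Cross-sectional area from continuity:
  A = Q / v = 5.42548 x 10^-9 / 26 = 2.086723 x 10^-10 m^2
Diameter from circular cross-section:
  d = sqrt(4A / pi) * 10^6 (m -> um)
  d = sqrt(4 * 2.086723 x 10^-10 / pi) * 10^6 = 16.3 um

16.3 um


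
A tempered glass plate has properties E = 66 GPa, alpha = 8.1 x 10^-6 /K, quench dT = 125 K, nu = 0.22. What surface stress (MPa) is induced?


Tempering stress: sigma = E * alpha * dT / (1 - nu)
  E (MPa) = 66 * 1000 = 66000
  Numerator = 66000 * (8.1 x 10^-6) * 125 = 66.825
  Denominator = 1 - 0.22 = 0.78
  sigma = 66.825 / 0.78 = 85.7 MPa

85.7 MPa


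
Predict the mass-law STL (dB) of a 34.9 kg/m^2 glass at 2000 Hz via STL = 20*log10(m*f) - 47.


Mass law: STL = 20 * log10(m * f) - 47
  m * f = 34.9 * 2000 = 69800
  log10(69800) = 4.84386
  STL = 20 * 4.84386 - 47 = 96.8772 - 47 = 49.9 dB

49.9 dB


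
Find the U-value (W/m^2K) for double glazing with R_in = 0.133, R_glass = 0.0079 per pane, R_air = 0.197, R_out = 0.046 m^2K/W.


Total thermal resistance (series):
  R_total = R_in + R_glass + R_air + R_glass + R_out
  R_total = 0.133 + 0.0079 + 0.197 + 0.0079 + 0.046 = 0.3918 m^2K/W
U-value = 1 / R_total = 1 / 0.3918 = 2.552 W/m^2K

2.552 W/m^2K


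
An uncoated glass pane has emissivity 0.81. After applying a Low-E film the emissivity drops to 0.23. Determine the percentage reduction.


Percentage reduction = (1 - coated/uncoated) * 100
  Ratio = 0.23 / 0.81 = 0.284
  Reduction = (1 - 0.284) * 100 = 71.6%

71.6%


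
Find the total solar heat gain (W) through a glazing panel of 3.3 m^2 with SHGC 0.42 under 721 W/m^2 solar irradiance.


Solar heat gain: Q = Area * SHGC * Irradiance
  Q = 3.3 * 0.42 * 721 = 999.3 W

999.3 W


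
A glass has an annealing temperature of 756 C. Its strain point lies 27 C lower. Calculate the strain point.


Strain point = annealing point - difference:
  T_strain = 756 - 27 = 729 C

729 C


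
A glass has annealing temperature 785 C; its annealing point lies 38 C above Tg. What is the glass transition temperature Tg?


Rearrange T_anneal = Tg + offset for Tg:
  Tg = T_anneal - offset = 785 - 38 = 747 C

747 C


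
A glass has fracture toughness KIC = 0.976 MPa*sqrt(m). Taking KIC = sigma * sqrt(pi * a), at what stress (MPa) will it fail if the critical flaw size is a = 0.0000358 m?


Rearrange KIC = sigma * sqrt(pi * a):
  sigma = KIC / sqrt(pi * a)
  sqrt(pi * 0.0000358) = 0.010605
  sigma = 0.976 / 0.010605 = 92.03 MPa

92.03 MPa


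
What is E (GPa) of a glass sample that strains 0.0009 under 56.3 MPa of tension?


Young's modulus: E = stress / strain
  E = 56.3 MPa / 0.0009 = 62555.56 MPa
Convert to GPa: 62555.56 / 1000 = 62.56 GPa

62.56 GPa


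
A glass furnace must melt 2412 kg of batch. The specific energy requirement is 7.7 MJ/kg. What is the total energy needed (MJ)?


Total energy = mass * specific energy
  E = 2412 * 7.7 = 18572.4 MJ

18572.4 MJ


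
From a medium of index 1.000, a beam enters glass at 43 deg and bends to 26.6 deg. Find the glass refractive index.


Apply Snell's law: n1 * sin(theta1) = n2 * sin(theta2)
  n2 = n1 * sin(theta1) / sin(theta2)
  sin(43) = 0.681998
  sin(26.6) = 0.447759
  n2 = 1.000 * 0.681998 / 0.447759 = 1.5231

1.5231


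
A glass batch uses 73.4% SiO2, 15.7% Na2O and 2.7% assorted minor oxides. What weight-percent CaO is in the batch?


Pieces sum to 100%:
  CaO = 100 - (SiO2 + Na2O + others)
  CaO = 100 - (73.4 + 15.7 + 2.7) = 8.2%

8.2%


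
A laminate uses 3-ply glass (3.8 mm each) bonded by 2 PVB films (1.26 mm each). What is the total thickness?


Total thickness = glass contribution + PVB contribution
  Glass: 3 * 3.8 = 11.4 mm
  PVB: 2 * 1.26 = 2.52 mm
  Total = 11.4 + 2.52 = 13.92 mm

13.92 mm


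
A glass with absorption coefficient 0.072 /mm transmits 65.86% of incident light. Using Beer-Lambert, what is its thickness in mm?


Rearrange T = exp(-alpha * thickness):
  thickness = -ln(T) / alpha
  T = 65.86/100 = 0.6586
  ln(T) = -0.41764
  -ln(T) = 0.41764
  thickness = 0.41764 / 0.072 = 5.8 mm

5.8 mm


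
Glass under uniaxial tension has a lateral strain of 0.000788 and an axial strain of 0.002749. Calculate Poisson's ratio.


Poisson's ratio: nu = lateral strain / axial strain
  nu = 0.000788 / 0.002749 = 0.2866

0.2866


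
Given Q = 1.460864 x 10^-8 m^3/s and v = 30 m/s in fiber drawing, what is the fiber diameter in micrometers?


Cross-sectional area from continuity:
  A = Q / v = 1.460864 x 10^-8 / 30 = 4.869547 x 10^-10 m^2
Diameter from circular cross-section:
  d = sqrt(4A / pi) * 10^6 (m -> um)
  d = sqrt(4 * 4.869547 x 10^-10 / pi) * 10^6 = 24.9 um

24.9 um


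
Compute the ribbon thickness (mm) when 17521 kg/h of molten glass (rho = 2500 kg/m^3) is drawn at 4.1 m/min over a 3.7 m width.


Ribbon cross-section from mass balance:
  Volume rate = throughput / density = 17521 / 2500 = 7.0084 m^3/h
  thickness = volume rate / (speed * 60 * width), i.e.
  thickness = throughput / (60 * speed * width * density) * 1000
  thickness = 17521 / (60 * 4.1 * 3.7 * 2500) * 1000 = 7.7 mm

7.7 mm


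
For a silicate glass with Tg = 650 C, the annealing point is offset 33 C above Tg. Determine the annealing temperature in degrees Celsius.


The annealing temperature is Tg plus the offset:
  T_anneal = 650 + 33 = 683 C

683 C


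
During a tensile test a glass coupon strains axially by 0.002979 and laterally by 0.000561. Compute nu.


Poisson's ratio: nu = lateral strain / axial strain
  nu = 0.000561 / 0.002979 = 0.1883

0.1883


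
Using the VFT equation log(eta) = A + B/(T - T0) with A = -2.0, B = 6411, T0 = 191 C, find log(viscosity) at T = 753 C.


VFT equation: log(eta) = A + B / (T - T0)
  T - T0 = 753 - 191 = 562
  B / (T - T0) = 6411 / 562 = 11.407
  log(eta) = -2.0 + 11.407 = 9.407

9.407


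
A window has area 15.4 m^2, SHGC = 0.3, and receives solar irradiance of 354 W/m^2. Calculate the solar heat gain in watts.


Solar heat gain: Q = Area * SHGC * Irradiance
  Q = 15.4 * 0.3 * 354 = 1635.5 W

1635.5 W


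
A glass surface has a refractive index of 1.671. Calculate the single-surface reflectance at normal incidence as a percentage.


Fresnel reflectance at normal incidence:
  R = ((n - 1)/(n + 1))^2
  (n - 1)/(n + 1) = (1.671 - 1)/(1.671 + 1) = 0.251217
  R = 0.251217^2 = 0.06311
  R(%) = 0.06311 * 100 = 6.311%

6.311%


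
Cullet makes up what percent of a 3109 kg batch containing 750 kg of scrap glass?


Cullet ratio = (cullet mass / total batch mass) * 100
  Ratio = 750 / 3109 * 100 = 24.12%

24.12%


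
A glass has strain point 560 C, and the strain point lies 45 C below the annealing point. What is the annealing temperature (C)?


T_anneal = T_strain + gap:
  T_anneal = 560 + 45 = 605 C

605 C


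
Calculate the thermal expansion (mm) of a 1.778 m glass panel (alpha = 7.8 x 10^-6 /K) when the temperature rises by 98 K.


Thermal expansion formula: dL = alpha * L0 * dT
  dL = (7.8 x 10^-6) * 1.778 * 98 = 0.0013591 m
Convert to mm: 0.0013591 * 1000 = 1.3591 mm

1.3591 mm


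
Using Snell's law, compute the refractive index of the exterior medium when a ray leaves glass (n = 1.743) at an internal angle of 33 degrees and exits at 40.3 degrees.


Apply Snell's law: n1 * sin(theta1) = n2 * sin(theta2)
  n2 = n1 * sin(theta1) / sin(theta2)
  sin(33) = 0.544639
  sin(40.3) = 0.64679
  n2 = 1.743 * 0.544639 / 0.64679 = 1.4677

1.4677


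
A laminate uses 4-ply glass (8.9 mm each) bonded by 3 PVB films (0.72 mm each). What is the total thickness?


Total thickness = glass contribution + PVB contribution
  Glass: 4 * 8.9 = 35.6 mm
  PVB: 3 * 0.72 = 2.16 mm
  Total = 35.6 + 2.16 = 37.76 mm

37.76 mm


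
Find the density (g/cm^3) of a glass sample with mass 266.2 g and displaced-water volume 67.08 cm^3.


Use the definition of density:
  rho = mass / volume
  rho = 266.2 / 67.08 = 3.968 g/cm^3

3.968 g/cm^3


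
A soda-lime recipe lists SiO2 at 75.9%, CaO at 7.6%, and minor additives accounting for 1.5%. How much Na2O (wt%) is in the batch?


Pieces sum to 100%:
  Na2O = 100 - (SiO2 + CaO + others)
  Na2O = 100 - (75.9 + 7.6 + 1.5) = 15.0%

15.0%


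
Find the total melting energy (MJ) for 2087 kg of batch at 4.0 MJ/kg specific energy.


Total energy = mass * specific energy
  E = 2087 * 4.0 = 8348 MJ

8348 MJ


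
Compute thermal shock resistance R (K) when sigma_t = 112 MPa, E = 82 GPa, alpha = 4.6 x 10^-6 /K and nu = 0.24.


Thermal shock resistance: R = sigma * (1 - nu) / (E * alpha)
  Numerator = 112 * (1 - 0.24) = 85.12
  Denominator = 82 * 1000 * (4.6 x 10^-6) = 0.3772
  R = 85.12 / 0.3772 = 225.7 K

225.7 K


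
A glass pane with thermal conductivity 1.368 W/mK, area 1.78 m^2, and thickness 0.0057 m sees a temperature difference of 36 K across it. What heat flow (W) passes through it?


Fourier's law: Q = k * A * dT / t
  Q = 1.368 * 1.78 * 36 / 0.0057
  Q = 87.66144 / 0.0057 = 15379.2 W

15379.2 W


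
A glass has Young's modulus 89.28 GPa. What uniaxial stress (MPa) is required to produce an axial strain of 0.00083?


Rearrange E = sigma / epsilon:
  sigma = E * epsilon
  E (MPa) = 89.28 * 1000 = 89280
  sigma = 89280 * 0.00083 = 74.1 MPa

74.1 MPa


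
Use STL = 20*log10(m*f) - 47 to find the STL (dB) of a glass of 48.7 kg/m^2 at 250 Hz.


Mass law: STL = 20 * log10(m * f) - 47
  m * f = 48.7 * 250 = 12175
  log10(12175) = 4.08547
  STL = 20 * 4.08547 - 47 = 81.7094 - 47 = 34.7 dB

34.7 dB


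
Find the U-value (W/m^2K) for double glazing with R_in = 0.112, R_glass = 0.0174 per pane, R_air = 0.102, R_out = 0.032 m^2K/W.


Total thermal resistance (series):
  R_total = R_in + R_glass + R_air + R_glass + R_out
  R_total = 0.112 + 0.0174 + 0.102 + 0.0174 + 0.032 = 0.2808 m^2K/W
U-value = 1 / R_total = 1 / 0.2808 = 3.561 W/m^2K

3.561 W/m^2K


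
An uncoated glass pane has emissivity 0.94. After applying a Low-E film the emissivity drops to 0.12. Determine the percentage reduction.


Percentage reduction = (1 - coated/uncoated) * 100
  Ratio = 0.12 / 0.94 = 0.1277
  Reduction = (1 - 0.1277) * 100 = 87.2%

87.2%


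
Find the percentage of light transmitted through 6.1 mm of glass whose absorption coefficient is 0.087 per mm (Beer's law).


Beer-Lambert law: T = exp(-alpha * thickness)
  exponent = -0.087 * 6.1 = -0.5307
  T = exp(-0.5307) = 0.5882
  Percentage = 0.5882 * 100 = 58.82%

58.82%


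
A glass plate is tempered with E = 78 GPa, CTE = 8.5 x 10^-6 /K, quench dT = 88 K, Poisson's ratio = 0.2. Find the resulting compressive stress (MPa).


Tempering stress: sigma = E * alpha * dT / (1 - nu)
  E (MPa) = 78 * 1000 = 78000
  Numerator = 78000 * (8.5 x 10^-6) * 88 = 58.344
  Denominator = 1 - 0.2 = 0.8
  sigma = 58.344 / 0.8 = 72.9 MPa

72.9 MPa


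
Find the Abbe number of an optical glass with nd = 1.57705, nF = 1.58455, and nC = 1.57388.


Abbe number formula: Vd = (nd - 1) / (nF - nC)
  nd - 1 = 1.57705 - 1 = 0.57705
  nF - nC = 1.58455 - 1.57388 = 0.01067
  Vd = 0.57705 / 0.01067 = 54.08

54.08


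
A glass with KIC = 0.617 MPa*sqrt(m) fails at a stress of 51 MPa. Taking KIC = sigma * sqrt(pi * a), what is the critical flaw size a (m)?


Rearrange KIC = sigma * sqrt(pi * a):
  sqrt(pi * a) = KIC / sigma
  sqrt(pi * a) = 0.617 / 51 = 0.012098
  a = (KIC / sigma)^2 / pi
  a = 0.012098^2 / pi = 0.0000466 m

0.0000466 m


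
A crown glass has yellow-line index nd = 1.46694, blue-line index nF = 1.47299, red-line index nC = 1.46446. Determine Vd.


Abbe number formula: Vd = (nd - 1) / (nF - nC)
  nd - 1 = 1.46694 - 1 = 0.46694
  nF - nC = 1.47299 - 1.46446 = 0.00853
  Vd = 0.46694 / 0.00853 = 54.74

54.74


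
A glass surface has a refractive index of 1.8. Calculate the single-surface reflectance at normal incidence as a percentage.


Fresnel reflectance at normal incidence:
  R = ((n - 1)/(n + 1))^2
  (n - 1)/(n + 1) = (1.8 - 1)/(1.8 + 1) = 0.285714
  R = 0.285714^2 = 0.0816325
  R(%) = 0.0816325 * 100 = 8.163%

8.163%


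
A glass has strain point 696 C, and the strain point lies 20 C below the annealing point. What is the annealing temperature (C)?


T_anneal = T_strain + gap:
  T_anneal = 696 + 20 = 716 C

716 C


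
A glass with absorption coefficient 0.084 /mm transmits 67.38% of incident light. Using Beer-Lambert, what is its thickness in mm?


Rearrange T = exp(-alpha * thickness):
  thickness = -ln(T) / alpha
  T = 67.38/100 = 0.6738
  ln(T) = -0.39482
  -ln(T) = 0.39482
  thickness = 0.39482 / 0.084 = 4.7 mm

4.7 mm


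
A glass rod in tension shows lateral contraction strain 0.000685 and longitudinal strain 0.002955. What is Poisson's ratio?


Poisson's ratio: nu = lateral strain / axial strain
  nu = 0.000685 / 0.002955 = 0.2318

0.2318


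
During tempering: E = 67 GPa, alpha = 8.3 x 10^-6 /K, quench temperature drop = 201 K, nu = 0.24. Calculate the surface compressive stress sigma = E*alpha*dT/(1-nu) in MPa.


Tempering stress: sigma = E * alpha * dT / (1 - nu)
  E (MPa) = 67 * 1000 = 67000
  Numerator = 67000 * (8.3 x 10^-6) * 201 = 111.7761
  Denominator = 1 - 0.24 = 0.76
  sigma = 111.7761 / 0.76 = 147.1 MPa

147.1 MPa


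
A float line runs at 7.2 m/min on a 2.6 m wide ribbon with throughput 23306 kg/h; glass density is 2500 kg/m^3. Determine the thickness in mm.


Ribbon cross-section from mass balance:
  Volume rate = throughput / density = 23306 / 2500 = 9.3224 m^3/h
  thickness = volume rate / (speed * 60 * width), i.e.
  thickness = throughput / (60 * speed * width * density) * 1000
  thickness = 23306 / (60 * 7.2 * 2.6 * 2500) * 1000 = 8.3 mm

8.3 mm


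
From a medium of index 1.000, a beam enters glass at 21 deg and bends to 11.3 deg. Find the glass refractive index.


Apply Snell's law: n1 * sin(theta1) = n2 * sin(theta2)
  n2 = n1 * sin(theta1) / sin(theta2)
  sin(21) = 0.358368
  sin(11.3) = 0.195946
  n2 = 1.000 * 0.358368 / 0.195946 = 1.8289

1.8289


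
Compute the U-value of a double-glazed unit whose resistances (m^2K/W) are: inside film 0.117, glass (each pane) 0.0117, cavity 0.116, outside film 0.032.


Total thermal resistance (series):
  R_total = R_in + R_glass + R_air + R_glass + R_out
  R_total = 0.117 + 0.0117 + 0.116 + 0.0117 + 0.032 = 0.2884 m^2K/W
U-value = 1 / R_total = 1 / 0.2884 = 3.467 W/m^2K

3.467 W/m^2K


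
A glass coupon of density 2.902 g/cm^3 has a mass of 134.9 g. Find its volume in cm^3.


Rearrange rho = m / V:
  V = m / rho
  V = 134.9 / 2.902 = 46.485 cm^3

46.485 cm^3


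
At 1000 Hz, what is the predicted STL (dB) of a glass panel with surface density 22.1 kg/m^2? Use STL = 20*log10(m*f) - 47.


Mass law: STL = 20 * log10(m * f) - 47
  m * f = 22.1 * 1000 = 22100
  log10(22100) = 4.34439
  STL = 20 * 4.34439 - 47 = 86.8878 - 47 = 39.9 dB

39.9 dB


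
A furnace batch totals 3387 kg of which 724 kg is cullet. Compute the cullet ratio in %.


Cullet ratio = (cullet mass / total batch mass) * 100
  Ratio = 724 / 3387 * 100 = 21.38%

21.38%


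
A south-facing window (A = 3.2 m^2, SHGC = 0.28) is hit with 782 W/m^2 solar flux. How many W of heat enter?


Solar heat gain: Q = Area * SHGC * Irradiance
  Q = 3.2 * 0.28 * 782 = 700.7 W

700.7 W


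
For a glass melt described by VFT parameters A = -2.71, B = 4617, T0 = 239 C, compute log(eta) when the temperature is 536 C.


VFT equation: log(eta) = A + B / (T - T0)
  T - T0 = 536 - 239 = 297
  B / (T - T0) = 4617 / 297 = 15.545
  log(eta) = -2.71 + 15.545 = 12.835

12.835


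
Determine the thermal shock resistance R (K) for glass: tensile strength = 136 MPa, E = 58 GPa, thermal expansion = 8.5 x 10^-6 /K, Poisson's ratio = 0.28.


Thermal shock resistance: R = sigma * (1 - nu) / (E * alpha)
  Numerator = 136 * (1 - 0.28) = 97.92
  Denominator = 58 * 1000 * (8.5 x 10^-6) = 0.493
  R = 97.92 / 0.493 = 198.6 K

198.6 K


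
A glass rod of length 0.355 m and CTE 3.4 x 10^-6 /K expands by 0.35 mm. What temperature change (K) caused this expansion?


Rearrange dL = alpha * L0 * dT for dT:
  dT = dL / (alpha * L0)
  dL (m) = 0.35 / 1000 = 0.00035
  dT = 0.00035 / ((3.4 x 10^-6) * 0.355) = 290.0 K

290.0 K


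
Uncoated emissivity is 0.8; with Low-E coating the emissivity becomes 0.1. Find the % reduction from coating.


Percentage reduction = (1 - coated/uncoated) * 100
  Ratio = 0.1 / 0.8 = 0.125
  Reduction = (1 - 0.125) * 100 = 87.5%

87.5%


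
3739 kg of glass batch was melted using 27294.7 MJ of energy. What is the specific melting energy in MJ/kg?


Rearrange E = m * s for s:
  s = E / m
  s = 27294.7 / 3739 = 7.3 MJ/kg

7.3 MJ/kg


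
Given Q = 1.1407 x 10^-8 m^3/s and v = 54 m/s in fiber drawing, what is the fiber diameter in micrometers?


Cross-sectional area from continuity:
  A = Q / v = 1.1407 x 10^-8 / 54 = 2.112407 x 10^-10 m^2
Diameter from circular cross-section:
  d = sqrt(4A / pi) * 10^6 (m -> um)
  d = sqrt(4 * 2.112407 x 10^-10 / pi) * 10^6 = 16.4 um

16.4 um


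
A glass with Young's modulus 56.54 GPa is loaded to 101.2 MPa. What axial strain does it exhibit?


Rearrange E = sigma / epsilon:
  epsilon = sigma / E
  E (MPa) = 56.54 * 1000 = 56540
  epsilon = 101.2 / 56540 = 0.00179

0.00179


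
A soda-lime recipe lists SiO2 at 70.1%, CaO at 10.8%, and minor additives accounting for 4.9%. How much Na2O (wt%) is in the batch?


Pieces sum to 100%:
  Na2O = 100 - (SiO2 + CaO + others)
  Na2O = 100 - (70.1 + 10.8 + 4.9) = 14.2%

14.2%


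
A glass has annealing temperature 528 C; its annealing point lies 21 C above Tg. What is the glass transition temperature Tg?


Rearrange T_anneal = Tg + offset for Tg:
  Tg = T_anneal - offset = 528 - 21 = 507 C

507 C


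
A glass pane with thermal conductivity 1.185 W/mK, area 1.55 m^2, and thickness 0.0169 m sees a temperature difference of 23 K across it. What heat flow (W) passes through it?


Fourier's law: Q = k * A * dT / t
  Q = 1.185 * 1.55 * 23 / 0.0169
  Q = 42.24525 / 0.0169 = 2499.7 W

2499.7 W


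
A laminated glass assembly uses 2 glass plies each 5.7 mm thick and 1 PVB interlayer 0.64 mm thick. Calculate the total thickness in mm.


Total thickness = glass contribution + PVB contribution
  Glass: 2 * 5.7 = 11.4 mm
  PVB: 1 * 0.64 = 0.64 mm
  Total = 11.4 + 0.64 = 12.04 mm

12.04 mm


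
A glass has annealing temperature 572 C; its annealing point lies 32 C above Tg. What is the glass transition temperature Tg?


Rearrange T_anneal = Tg + offset for Tg:
  Tg = T_anneal - offset = 572 - 32 = 540 C

540 C


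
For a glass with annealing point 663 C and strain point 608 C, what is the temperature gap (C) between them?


Gap = T_anneal - T_strain:
  gap = 663 - 608 = 55 C

55 C


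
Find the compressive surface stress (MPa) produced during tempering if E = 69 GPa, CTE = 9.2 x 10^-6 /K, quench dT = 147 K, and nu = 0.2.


Tempering stress: sigma = E * alpha * dT / (1 - nu)
  E (MPa) = 69 * 1000 = 69000
  Numerator = 69000 * (9.2 x 10^-6) * 147 = 93.3156
  Denominator = 1 - 0.2 = 0.8
  sigma = 93.3156 / 0.8 = 116.6 MPa

116.6 MPa


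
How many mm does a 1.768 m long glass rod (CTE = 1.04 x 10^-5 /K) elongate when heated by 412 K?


Thermal expansion formula: dL = alpha * L0 * dT
  dL = (1.04 x 10^-5) * 1.768 * 412 = 0.00757553 m
Convert to mm: 0.00757553 * 1000 = 7.5755 mm

7.5755 mm


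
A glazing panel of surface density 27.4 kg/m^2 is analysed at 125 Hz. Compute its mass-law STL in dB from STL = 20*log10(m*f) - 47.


Mass law: STL = 20 * log10(m * f) - 47
  m * f = 27.4 * 125 = 3425
  log10(3425) = 3.53466
  STL = 20 * 3.53466 - 47 = 70.6932 - 47 = 23.7 dB

23.7 dB


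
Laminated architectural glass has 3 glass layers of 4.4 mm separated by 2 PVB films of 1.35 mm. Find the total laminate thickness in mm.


Total thickness = glass contribution + PVB contribution
  Glass: 3 * 4.4 = 13.2 mm
  PVB: 2 * 1.35 = 2.7 mm
  Total = 13.2 + 2.7 = 15.9 mm

15.9 mm


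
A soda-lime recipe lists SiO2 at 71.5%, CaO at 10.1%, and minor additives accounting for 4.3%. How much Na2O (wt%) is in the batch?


Pieces sum to 100%:
  Na2O = 100 - (SiO2 + CaO + others)
  Na2O = 100 - (71.5 + 10.1 + 4.3) = 14.1%

14.1%


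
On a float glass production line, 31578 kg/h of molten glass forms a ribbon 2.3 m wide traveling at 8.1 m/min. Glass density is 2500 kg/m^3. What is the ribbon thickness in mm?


Ribbon cross-section from mass balance:
  Volume rate = throughput / density = 31578 / 2500 = 12.6312 m^3/h
  thickness = volume rate / (speed * 60 * width), i.e.
  thickness = throughput / (60 * speed * width * density) * 1000
  thickness = 31578 / (60 * 8.1 * 2.3 * 2500) * 1000 = 11.3 mm

11.3 mm


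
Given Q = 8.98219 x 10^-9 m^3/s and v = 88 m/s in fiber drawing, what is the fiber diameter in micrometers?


Cross-sectional area from continuity:
  A = Q / v = 8.98219 x 10^-9 / 88 = 1.020703 x 10^-10 m^2
Diameter from circular cross-section:
  d = sqrt(4A / pi) * 10^6 (m -> um)
  d = sqrt(4 * 1.020703 x 10^-10 / pi) * 10^6 = 11.4 um

11.4 um


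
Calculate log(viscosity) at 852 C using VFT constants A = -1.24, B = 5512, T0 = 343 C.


VFT equation: log(eta) = A + B / (T - T0)
  T - T0 = 852 - 343 = 509
  B / (T - T0) = 5512 / 509 = 10.829
  log(eta) = -1.24 + 10.829 = 9.589

9.589


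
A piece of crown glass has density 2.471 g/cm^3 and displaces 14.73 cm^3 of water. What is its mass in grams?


Rearrange rho = m / V:
  m = rho * V
  m = 2.471 * 14.73 = 36.398 g

36.398 g


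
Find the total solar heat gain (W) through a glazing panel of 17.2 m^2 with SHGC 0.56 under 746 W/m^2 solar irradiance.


Solar heat gain: Q = Area * SHGC * Irradiance
  Q = 17.2 * 0.56 * 746 = 7185.5 W

7185.5 W


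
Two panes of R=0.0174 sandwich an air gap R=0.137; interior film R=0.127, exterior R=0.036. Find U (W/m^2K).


Total thermal resistance (series):
  R_total = R_in + R_glass + R_air + R_glass + R_out
  R_total = 0.127 + 0.0174 + 0.137 + 0.0174 + 0.036 = 0.3348 m^2K/W
U-value = 1 / R_total = 1 / 0.3348 = 2.987 W/m^2K

2.987 W/m^2K


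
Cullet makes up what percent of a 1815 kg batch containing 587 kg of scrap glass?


Cullet ratio = (cullet mass / total batch mass) * 100
  Ratio = 587 / 1815 * 100 = 32.34%

32.34%


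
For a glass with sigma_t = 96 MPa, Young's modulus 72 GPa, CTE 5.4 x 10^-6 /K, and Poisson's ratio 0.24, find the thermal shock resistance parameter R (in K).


Thermal shock resistance: R = sigma * (1 - nu) / (E * alpha)
  Numerator = 96 * (1 - 0.24) = 72.96
  Denominator = 72 * 1000 * (5.4 x 10^-6) = 0.3888
  R = 72.96 / 0.3888 = 187.7 K

187.7 K


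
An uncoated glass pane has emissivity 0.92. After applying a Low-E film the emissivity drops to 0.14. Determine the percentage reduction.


Percentage reduction = (1 - coated/uncoated) * 100
  Ratio = 0.14 / 0.92 = 0.1522
  Reduction = (1 - 0.1522) * 100 = 84.8%

84.8%


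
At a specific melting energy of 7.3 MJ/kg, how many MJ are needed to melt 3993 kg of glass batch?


Total energy = mass * specific energy
  E = 3993 * 7.3 = 29148.9 MJ

29148.9 MJ


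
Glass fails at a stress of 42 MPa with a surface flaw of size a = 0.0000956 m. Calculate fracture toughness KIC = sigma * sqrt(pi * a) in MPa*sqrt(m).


Fracture toughness: KIC = sigma * sqrt(pi * a)
  pi * a = pi * 0.0000956 = 0.000300336
  sqrt(pi * a) = 0.01733
  KIC = 42 * 0.01733 = 0.728 MPa*sqrt(m)

0.728 MPa*sqrt(m)


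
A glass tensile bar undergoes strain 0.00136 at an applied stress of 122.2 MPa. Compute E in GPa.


Young's modulus: E = stress / strain
  E = 122.2 MPa / 0.00136 = 89852.94 MPa
Convert to GPa: 89852.94 / 1000 = 89.85 GPa

89.85 GPa


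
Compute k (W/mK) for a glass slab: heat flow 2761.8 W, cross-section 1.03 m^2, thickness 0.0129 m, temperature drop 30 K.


Fourier's law rearranged: k = Q * t / (A * dT)
  Numerator = 2761.8 * 0.0129 = 35.62722
  Denominator = 1.03 * 30 = 30.9
  k = 35.62722 / 30.9 = 1.153 W/mK

1.153 W/mK


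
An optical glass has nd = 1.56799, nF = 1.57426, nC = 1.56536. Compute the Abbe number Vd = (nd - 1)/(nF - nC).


Abbe number formula: Vd = (nd - 1) / (nF - nC)
  nd - 1 = 1.56799 - 1 = 0.56799
  nF - nC = 1.57426 - 1.56536 = 0.0089
  Vd = 0.56799 / 0.0089 = 63.82

63.82


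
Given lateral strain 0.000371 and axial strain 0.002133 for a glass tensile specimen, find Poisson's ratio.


Poisson's ratio: nu = lateral strain / axial strain
  nu = 0.000371 / 0.002133 = 0.1739

0.1739


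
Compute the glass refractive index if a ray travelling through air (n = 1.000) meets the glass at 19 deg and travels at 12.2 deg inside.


Apply Snell's law: n1 * sin(theta1) = n2 * sin(theta2)
  n2 = n1 * sin(theta1) / sin(theta2)
  sin(19) = 0.325568
  sin(12.2) = 0.211325
  n2 = 1.000 * 0.325568 / 0.211325 = 1.5406

1.5406


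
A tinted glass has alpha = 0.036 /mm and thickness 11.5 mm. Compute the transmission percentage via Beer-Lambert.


Beer-Lambert law: T = exp(-alpha * thickness)
  exponent = -0.036 * 11.5 = -0.414
  T = exp(-0.414) = 0.661
  Percentage = 0.661 * 100 = 66.1%

66.1%


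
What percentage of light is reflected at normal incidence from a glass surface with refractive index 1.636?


Fresnel reflectance at normal incidence:
  R = ((n - 1)/(n + 1))^2
  (n - 1)/(n + 1) = (1.636 - 1)/(1.636 + 1) = 0.241275
  R = 0.241275^2 = 0.0582136
  R(%) = 0.0582136 * 100 = 5.821%

5.821%


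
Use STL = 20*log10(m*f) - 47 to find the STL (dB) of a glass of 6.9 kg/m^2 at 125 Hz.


Mass law: STL = 20 * log10(m * f) - 47
  m * f = 6.9 * 125 = 862.5
  log10(862.5) = 2.93576
  STL = 20 * 2.93576 - 47 = 58.7152 - 47 = 11.7 dB

11.7 dB


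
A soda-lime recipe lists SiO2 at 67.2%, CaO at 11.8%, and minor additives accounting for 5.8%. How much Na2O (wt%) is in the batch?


Pieces sum to 100%:
  Na2O = 100 - (SiO2 + CaO + others)
  Na2O = 100 - (67.2 + 11.8 + 5.8) = 15.2%

15.2%


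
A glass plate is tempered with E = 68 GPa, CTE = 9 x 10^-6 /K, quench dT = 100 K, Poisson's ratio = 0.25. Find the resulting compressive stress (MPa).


Tempering stress: sigma = E * alpha * dT / (1 - nu)
  E (MPa) = 68 * 1000 = 68000
  Numerator = 68000 * (9 x 10^-6) * 100 = 61.2
  Denominator = 1 - 0.25 = 0.75
  sigma = 61.2 / 0.75 = 81.6 MPa

81.6 MPa


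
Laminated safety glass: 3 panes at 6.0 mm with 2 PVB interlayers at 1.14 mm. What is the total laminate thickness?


Total thickness = glass contribution + PVB contribution
  Glass: 3 * 6.0 = 18.0 mm
  PVB: 2 * 1.14 = 2.28 mm
  Total = 18.0 + 2.28 = 20.28 mm

20.28 mm


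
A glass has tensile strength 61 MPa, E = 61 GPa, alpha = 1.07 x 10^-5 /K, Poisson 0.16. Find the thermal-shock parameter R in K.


Thermal shock resistance: R = sigma * (1 - nu) / (E * alpha)
  Numerator = 61 * (1 - 0.16) = 51.24
  Denominator = 61 * 1000 * (1.07 x 10^-5) = 0.6527
  R = 51.24 / 0.6527 = 78.5 K

78.5 K


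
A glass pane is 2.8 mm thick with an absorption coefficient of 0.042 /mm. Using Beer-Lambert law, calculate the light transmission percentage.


Beer-Lambert law: T = exp(-alpha * thickness)
  exponent = -0.042 * 2.8 = -0.1176
  T = exp(-0.1176) = 0.8891
  Percentage = 0.8891 * 100 = 88.91%

88.91%


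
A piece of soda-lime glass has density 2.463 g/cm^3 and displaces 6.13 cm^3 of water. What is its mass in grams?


Rearrange rho = m / V:
  m = rho * V
  m = 2.463 * 6.13 = 15.098 g

15.098 g


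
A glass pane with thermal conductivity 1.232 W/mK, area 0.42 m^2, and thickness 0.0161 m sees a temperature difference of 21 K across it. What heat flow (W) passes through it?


Fourier's law: Q = k * A * dT / t
  Q = 1.232 * 0.42 * 21 / 0.0161
  Q = 10.86624 / 0.0161 = 674.9 W

674.9 W


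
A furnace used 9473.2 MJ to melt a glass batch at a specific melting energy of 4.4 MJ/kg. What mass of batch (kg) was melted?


Rearrange E = m * s for m:
  m = E / s
  m = 9473.2 / 4.4 = 2153.0 kg

2153.0 kg


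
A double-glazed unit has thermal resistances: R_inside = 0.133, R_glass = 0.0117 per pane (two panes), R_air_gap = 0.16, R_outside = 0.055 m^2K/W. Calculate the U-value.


Total thermal resistance (series):
  R_total = R_in + R_glass + R_air + R_glass + R_out
  R_total = 0.133 + 0.0117 + 0.16 + 0.0117 + 0.055 = 0.3714 m^2K/W
U-value = 1 / R_total = 1 / 0.3714 = 2.693 W/m^2K

2.693 W/m^2K


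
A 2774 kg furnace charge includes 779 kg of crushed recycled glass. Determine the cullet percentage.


Cullet ratio = (cullet mass / total batch mass) * 100
  Ratio = 779 / 2774 * 100 = 28.08%

28.08%


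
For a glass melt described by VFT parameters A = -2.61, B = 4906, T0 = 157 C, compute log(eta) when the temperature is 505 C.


VFT equation: log(eta) = A + B / (T - T0)
  T - T0 = 505 - 157 = 348
  B / (T - T0) = 4906 / 348 = 14.098
  log(eta) = -2.61 + 14.098 = 11.488

11.488


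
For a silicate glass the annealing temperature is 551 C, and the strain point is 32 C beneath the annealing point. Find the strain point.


Strain point = annealing point - difference:
  T_strain = 551 - 32 = 519 C

519 C


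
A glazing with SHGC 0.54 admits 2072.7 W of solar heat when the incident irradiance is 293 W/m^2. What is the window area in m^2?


Rearrange Q = Area * SHGC * Irradiance:
  Area = Q / (SHGC * Irradiance)
  Area = 2072.7 / (0.54 * 293) = 13.1 m^2

13.1 m^2


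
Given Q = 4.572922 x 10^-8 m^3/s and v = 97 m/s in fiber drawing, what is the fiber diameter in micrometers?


Cross-sectional area from continuity:
  A = Q / v = 4.572922 x 10^-8 / 97 = 4.714353 x 10^-10 m^2
Diameter from circular cross-section:
  d = sqrt(4A / pi) * 10^6 (m -> um)
  d = sqrt(4 * 4.714353 x 10^-10 / pi) * 10^6 = 24.5 um

24.5 um


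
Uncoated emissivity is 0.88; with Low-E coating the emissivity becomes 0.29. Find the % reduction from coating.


Percentage reduction = (1 - coated/uncoated) * 100
  Ratio = 0.29 / 0.88 = 0.3295
  Reduction = (1 - 0.3295) * 100 = 67.0%

67.0%


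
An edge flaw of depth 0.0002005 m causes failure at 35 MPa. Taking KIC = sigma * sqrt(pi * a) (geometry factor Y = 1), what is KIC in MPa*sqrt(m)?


Fracture toughness: KIC = sigma * sqrt(pi * a)
  pi * a = pi * 0.0002005 = 0.000629889
  sqrt(pi * a) = 0.025098
  KIC = 35 * 0.025098 = 0.878 MPa*sqrt(m)

0.878 MPa*sqrt(m)


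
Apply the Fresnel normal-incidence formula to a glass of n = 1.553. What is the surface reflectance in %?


Fresnel reflectance at normal incidence:
  R = ((n - 1)/(n + 1))^2
  (n - 1)/(n + 1) = (1.553 - 1)/(1.553 + 1) = 0.216608
  R = 0.216608^2 = 0.046919
  R(%) = 0.046919 * 100 = 4.692%

4.692%
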